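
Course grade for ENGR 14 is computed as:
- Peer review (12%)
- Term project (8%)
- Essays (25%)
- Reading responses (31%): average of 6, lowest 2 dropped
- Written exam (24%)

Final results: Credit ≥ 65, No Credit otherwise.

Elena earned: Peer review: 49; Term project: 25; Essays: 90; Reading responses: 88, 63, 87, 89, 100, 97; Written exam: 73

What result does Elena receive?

Reading responses: drop 63, 87 → average of remaining 4 = 374/4 = 93.5
Weighted total:
  Peer review 49 × 0.12 = 5.88
  Term project 25 × 0.08 = 2
  Essays 90 × 0.25 = 22.5
  Reading responses 93.5 × 0.31 = 28.985
  Written exam 73 × 0.24 = 17.52
Sum = 76.885
76.885 ≥ 65 → Credit

Credit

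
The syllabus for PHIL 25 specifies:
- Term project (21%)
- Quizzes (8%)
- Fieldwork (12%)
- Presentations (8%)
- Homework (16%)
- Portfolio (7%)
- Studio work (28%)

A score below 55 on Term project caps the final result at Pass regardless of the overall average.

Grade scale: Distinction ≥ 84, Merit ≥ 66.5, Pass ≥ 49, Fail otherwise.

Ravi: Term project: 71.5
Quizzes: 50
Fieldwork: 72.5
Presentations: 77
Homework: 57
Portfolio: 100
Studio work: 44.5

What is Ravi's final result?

Term project score 71.5 ≥ 55: minimum met.
Weighted total:
  Term project 71.5 × 0.21 = 15.015
  Quizzes 50 × 0.08 = 4
  Fieldwork 72.5 × 0.12 = 8.7
  Presentations 77 × 0.08 = 6.16
  Homework 57 × 0.16 = 9.12
  Portfolio 100 × 0.07 = 7
  Studio work 44.5 × 0.28 = 12.46
Sum = 62.455
62.455 is ≥ 49 and < 66.5 → Pass

Pass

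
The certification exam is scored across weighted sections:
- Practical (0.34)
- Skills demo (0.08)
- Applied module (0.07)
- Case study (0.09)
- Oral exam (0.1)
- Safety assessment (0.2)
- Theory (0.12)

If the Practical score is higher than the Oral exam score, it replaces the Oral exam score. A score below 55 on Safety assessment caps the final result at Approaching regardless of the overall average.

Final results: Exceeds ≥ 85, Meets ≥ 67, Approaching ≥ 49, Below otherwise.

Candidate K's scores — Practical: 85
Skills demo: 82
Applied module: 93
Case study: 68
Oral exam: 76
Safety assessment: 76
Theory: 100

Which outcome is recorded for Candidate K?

Meets

Practical (85) > Oral exam (76), so Oral exam counts as 85.
Safety assessment score 76 ≥ 55: minimum met.
Weighted total:
  Practical 85 × 0.34 = 28.9
  Skills demo 82 × 0.08 = 6.56
  Applied module 93 × 0.07 = 6.51
  Case study 68 × 0.09 = 6.12
  Oral exam 85 × 0.1 = 8.5
  Safety assessment 76 × 0.2 = 15.2
  Theory 100 × 0.12 = 12
Sum = 83.79
83.79 is ≥ 67 and < 85 → Meets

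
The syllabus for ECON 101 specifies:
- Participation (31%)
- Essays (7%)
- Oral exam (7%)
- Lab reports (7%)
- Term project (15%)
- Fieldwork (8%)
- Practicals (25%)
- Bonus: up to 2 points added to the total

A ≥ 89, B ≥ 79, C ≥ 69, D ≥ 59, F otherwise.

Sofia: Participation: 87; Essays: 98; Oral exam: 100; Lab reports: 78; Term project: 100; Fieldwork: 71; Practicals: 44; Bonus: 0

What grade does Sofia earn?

Weighted total:
  Participation 87 × 0.31 = 26.97
  Essays 98 × 0.07 = 6.86
  Oral exam 100 × 0.07 = 7
  Lab reports 78 × 0.07 = 5.46
  Term project 100 × 0.15 = 15
  Fieldwork 71 × 0.08 = 5.68
  Practicals 44 × 0.25 = 11
Sum = 77.97
Bonus: 77.97 + 0 = 77.97
77.97 is ≥ 69 and < 79 → C

C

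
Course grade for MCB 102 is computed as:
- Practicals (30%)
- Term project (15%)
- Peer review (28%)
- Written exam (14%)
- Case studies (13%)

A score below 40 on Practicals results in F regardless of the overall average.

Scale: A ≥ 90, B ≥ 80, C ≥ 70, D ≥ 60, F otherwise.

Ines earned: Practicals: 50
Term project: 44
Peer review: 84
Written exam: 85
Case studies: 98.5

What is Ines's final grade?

Practicals score 50 ≥ 40: minimum met.
Weighted total:
  Practicals 50 × 0.3 = 15
  Term project 44 × 0.15 = 6.6
  Peer review 84 × 0.28 = 23.52
  Written exam 85 × 0.14 = 11.9
  Case studies 98.5 × 0.13 = 12.805
Sum = 69.825
69.825 is ≥ 60 and < 70 → D

D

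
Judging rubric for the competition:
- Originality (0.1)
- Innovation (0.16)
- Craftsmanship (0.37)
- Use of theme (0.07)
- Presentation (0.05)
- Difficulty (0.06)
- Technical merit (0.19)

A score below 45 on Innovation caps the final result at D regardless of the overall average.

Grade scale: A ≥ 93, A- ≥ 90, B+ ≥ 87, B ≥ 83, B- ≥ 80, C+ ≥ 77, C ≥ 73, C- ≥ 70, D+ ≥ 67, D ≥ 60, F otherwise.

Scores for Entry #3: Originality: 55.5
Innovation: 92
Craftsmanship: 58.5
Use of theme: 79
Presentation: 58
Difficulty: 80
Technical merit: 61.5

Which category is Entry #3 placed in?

Innovation score 92 ≥ 45: minimum met.
Weighted total:
  Originality 55.5 × 0.1 = 5.55
  Innovation 92 × 0.16 = 14.72
  Craftsmanship 58.5 × 0.37 = 21.645
  Use of theme 79 × 0.07 = 5.53
  Presentation 58 × 0.05 = 2.9
  Difficulty 80 × 0.06 = 4.8
  Technical merit 61.5 × 0.19 = 11.685
Sum = 66.83
66.83 is ≥ 60 and < 67 → D

D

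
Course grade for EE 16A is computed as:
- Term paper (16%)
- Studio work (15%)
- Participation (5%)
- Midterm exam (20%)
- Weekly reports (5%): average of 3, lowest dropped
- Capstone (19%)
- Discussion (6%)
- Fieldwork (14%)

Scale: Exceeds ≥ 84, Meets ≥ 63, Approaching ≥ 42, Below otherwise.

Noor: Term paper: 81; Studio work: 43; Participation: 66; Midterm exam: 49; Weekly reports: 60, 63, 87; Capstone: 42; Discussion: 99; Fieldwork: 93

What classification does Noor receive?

Weekly reports: drop 60 → average of remaining 2 = 150/2 = 75
Weighted total:
  Term paper 81 × 0.16 = 12.96
  Studio work 43 × 0.15 = 6.45
  Participation 66 × 0.05 = 3.3
  Midterm exam 49 × 0.2 = 9.8
  Weekly reports 75 × 0.05 = 3.75
  Capstone 42 × 0.19 = 7.98
  Discussion 99 × 0.06 = 5.94
  Fieldwork 93 × 0.14 = 13.02
Sum = 63.2
63.2 is ≥ 63 and < 84 → Meets

Meets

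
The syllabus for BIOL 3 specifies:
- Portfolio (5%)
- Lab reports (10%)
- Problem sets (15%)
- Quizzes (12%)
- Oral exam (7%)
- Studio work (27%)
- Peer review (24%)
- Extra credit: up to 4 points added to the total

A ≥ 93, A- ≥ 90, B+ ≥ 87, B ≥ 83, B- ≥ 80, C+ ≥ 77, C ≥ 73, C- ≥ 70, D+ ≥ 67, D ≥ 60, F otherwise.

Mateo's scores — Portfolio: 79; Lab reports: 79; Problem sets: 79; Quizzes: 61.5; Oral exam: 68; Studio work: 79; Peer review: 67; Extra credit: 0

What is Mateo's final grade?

Weighted total:
  Portfolio 79 × 0.05 = 3.95
  Lab reports 79 × 0.1 = 7.9
  Problem sets 79 × 0.15 = 11.85
  Quizzes 61.5 × 0.12 = 7.38
  Oral exam 68 × 0.07 = 4.76
  Studio work 79 × 0.27 = 21.33
  Peer review 67 × 0.24 = 16.08
Sum = 73.25
Extra credit: 73.25 + 0 = 73.25
73.25 is ≥ 73 and < 77 → C

C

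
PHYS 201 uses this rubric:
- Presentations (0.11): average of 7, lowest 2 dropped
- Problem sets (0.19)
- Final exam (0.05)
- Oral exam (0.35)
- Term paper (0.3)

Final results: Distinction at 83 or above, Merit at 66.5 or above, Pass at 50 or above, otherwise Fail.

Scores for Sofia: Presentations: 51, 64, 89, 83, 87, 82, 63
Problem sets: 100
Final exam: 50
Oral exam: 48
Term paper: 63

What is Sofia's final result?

Presentations: drop 51, 63 → average of remaining 5 = 405/5 = 81
Weighted total:
  Presentations 81 × 0.11 = 8.91
  Problem sets 100 × 0.19 = 19
  Final exam 50 × 0.05 = 2.5
  Oral exam 48 × 0.35 = 16.8
  Term paper 63 × 0.3 = 18.9
Sum = 66.11
66.11 is ≥ 50 and < 66.5 → Pass

Pass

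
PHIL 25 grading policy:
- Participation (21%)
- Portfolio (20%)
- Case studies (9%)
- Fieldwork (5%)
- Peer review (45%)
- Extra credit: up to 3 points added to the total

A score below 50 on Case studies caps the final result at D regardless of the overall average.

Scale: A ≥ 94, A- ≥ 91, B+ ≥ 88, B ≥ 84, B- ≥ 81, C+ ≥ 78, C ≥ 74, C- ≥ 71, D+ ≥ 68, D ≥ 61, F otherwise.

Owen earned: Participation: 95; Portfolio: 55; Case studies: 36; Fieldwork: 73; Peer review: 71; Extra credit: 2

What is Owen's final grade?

D

Case studies score 36 < 50: minimum not met.
Weighted total:
  Participation 95 × 0.21 = 19.95
  Portfolio 55 × 0.2 = 11
  Case studies 36 × 0.09 = 3.24
  Fieldwork 73 × 0.05 = 3.65
  Peer review 71 × 0.45 = 31.95
Sum = 69.79
Extra credit: 69.79 + 2 = 71.79
71.79 would be C-; cap at D applies → D.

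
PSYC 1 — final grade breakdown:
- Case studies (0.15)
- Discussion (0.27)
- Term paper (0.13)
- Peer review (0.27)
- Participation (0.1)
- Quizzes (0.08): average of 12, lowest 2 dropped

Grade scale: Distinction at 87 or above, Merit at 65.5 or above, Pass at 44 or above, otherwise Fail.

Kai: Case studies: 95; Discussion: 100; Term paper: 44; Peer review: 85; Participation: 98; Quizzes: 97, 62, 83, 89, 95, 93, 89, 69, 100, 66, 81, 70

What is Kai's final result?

Merit

Quizzes: drop 62, 66 → average of remaining 10 = 866/10 = 86.6
Weighted total:
  Case studies 95 × 0.15 = 14.25
  Discussion 100 × 0.27 = 27
  Term paper 44 × 0.13 = 5.72
  Peer review 85 × 0.27 = 22.95
  Participation 98 × 0.1 = 9.8
  Quizzes 86.6 × 0.08 = 6.928
Sum = 86.648
86.648 is ≥ 65.5 and < 87 → Merit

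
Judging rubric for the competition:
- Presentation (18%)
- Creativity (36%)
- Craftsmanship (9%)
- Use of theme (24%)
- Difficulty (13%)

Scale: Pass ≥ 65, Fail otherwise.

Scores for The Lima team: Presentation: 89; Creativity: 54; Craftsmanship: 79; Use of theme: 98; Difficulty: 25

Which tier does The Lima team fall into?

Pass

Weighted total:
  Presentation 89 × 0.18 = 16.02
  Creativity 54 × 0.36 = 19.44
  Craftsmanship 79 × 0.09 = 7.11
  Use of theme 98 × 0.24 = 23.52
  Difficulty 25 × 0.13 = 3.25
Sum = 69.34
69.34 ≥ 65 → Pass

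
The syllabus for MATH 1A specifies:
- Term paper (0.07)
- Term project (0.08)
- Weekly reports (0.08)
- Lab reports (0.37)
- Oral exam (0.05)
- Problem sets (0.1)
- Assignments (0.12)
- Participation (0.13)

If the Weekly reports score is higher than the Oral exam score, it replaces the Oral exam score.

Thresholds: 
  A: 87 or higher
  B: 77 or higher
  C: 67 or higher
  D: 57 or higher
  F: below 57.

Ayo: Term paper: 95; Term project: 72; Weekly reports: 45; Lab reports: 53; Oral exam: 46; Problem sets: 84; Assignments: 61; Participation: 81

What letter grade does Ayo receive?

D

Weekly reports (45) ≤ Oral exam (46), so Oral exam stays at 46.
Weighted total:
  Term paper 95 × 0.07 = 6.65
  Term project 72 × 0.08 = 5.76
  Weekly reports 45 × 0.08 = 3.6
  Lab reports 53 × 0.37 = 19.61
  Oral exam 46 × 0.05 = 2.3
  Problem sets 84 × 0.1 = 8.4
  Assignments 61 × 0.12 = 7.32
  Participation 81 × 0.13 = 10.53
Sum = 64.17
64.17 is ≥ 57 and < 67 → D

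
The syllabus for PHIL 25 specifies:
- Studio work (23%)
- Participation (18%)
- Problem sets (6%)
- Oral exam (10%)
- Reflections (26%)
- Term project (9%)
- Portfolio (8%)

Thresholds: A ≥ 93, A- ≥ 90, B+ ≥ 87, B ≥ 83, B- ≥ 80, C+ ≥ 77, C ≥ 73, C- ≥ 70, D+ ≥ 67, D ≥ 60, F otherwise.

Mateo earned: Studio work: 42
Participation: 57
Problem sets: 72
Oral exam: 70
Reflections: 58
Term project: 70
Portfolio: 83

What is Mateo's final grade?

F

Weighted total:
  Studio work 42 × 0.23 = 9.66
  Participation 57 × 0.18 = 10.26
  Problem sets 72 × 0.06 = 4.32
  Oral exam 70 × 0.1 = 7
  Reflections 58 × 0.26 = 15.08
  Term project 70 × 0.09 = 6.3
  Portfolio 83 × 0.08 = 6.64
Sum = 59.26
59.26 < 60 → F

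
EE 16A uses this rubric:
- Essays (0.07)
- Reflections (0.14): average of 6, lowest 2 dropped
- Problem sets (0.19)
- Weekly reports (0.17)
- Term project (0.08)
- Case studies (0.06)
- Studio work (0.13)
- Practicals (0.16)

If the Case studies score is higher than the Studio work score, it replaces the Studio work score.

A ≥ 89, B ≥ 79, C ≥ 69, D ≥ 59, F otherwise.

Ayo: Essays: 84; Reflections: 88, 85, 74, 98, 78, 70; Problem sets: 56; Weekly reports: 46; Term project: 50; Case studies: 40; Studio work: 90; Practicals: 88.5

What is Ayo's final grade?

Reflections: drop 70, 74 → average of remaining 4 = 349/4 = 87.25
Case studies (40) ≤ Studio work (90), so Studio work stays at 90.
Weighted total:
  Essays 84 × 0.07 = 5.88
  Reflections 87.25 × 0.14 = 12.215
  Problem sets 56 × 0.19 = 10.64
  Weekly reports 46 × 0.17 = 7.82
  Term project 50 × 0.08 = 4
  Case studies 40 × 0.06 = 2.4
  Studio work 90 × 0.13 = 11.7
  Practicals 88.5 × 0.16 = 14.16
Sum = 68.815
68.815 is ≥ 59 and < 69 → D

D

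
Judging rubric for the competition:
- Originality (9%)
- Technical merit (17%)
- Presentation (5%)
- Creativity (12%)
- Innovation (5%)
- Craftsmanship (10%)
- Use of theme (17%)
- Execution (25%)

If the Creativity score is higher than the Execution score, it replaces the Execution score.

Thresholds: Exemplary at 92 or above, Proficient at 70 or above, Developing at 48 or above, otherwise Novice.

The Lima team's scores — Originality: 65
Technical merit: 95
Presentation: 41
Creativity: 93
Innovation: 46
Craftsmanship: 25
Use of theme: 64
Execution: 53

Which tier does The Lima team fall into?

Creativity (93) > Execution (53), so Execution counts as 93.
Weighted total:
  Originality 65 × 0.09 = 5.85
  Technical merit 95 × 0.17 = 16.15
  Presentation 41 × 0.05 = 2.05
  Creativity 93 × 0.12 = 11.16
  Innovation 46 × 0.05 = 2.3
  Craftsmanship 25 × 0.1 = 2.5
  Use of theme 64 × 0.17 = 10.88
  Execution 93 × 0.25 = 23.25
Sum = 74.14
74.14 is ≥ 70 and < 92 → Proficient

Proficient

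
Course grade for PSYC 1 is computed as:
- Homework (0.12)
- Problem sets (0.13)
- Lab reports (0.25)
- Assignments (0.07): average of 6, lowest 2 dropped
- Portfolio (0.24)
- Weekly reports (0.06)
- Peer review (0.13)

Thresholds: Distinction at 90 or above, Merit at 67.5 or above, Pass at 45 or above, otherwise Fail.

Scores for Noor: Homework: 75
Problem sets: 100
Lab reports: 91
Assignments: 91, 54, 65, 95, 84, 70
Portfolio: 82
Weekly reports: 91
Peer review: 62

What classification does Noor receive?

Assignments: drop 54, 65 → average of remaining 4 = 340/4 = 85
Weighted total:
  Homework 75 × 0.12 = 9
  Problem sets 100 × 0.13 = 13
  Lab reports 91 × 0.25 = 22.75
  Assignments 85 × 0.07 = 5.95
  Portfolio 82 × 0.24 = 19.68
  Weekly reports 91 × 0.06 = 5.46
  Peer review 62 × 0.13 = 8.06
Sum = 83.9
83.9 is ≥ 67.5 and < 90 → Merit

Merit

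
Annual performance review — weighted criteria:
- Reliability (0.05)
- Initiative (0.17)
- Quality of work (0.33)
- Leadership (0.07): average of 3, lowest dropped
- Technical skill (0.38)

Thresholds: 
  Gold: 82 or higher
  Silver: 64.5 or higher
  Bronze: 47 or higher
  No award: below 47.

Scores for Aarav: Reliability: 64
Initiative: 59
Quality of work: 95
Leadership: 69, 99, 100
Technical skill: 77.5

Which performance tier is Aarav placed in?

Silver

Leadership: drop 69 → average of remaining 2 = 199/2 = 99.5
Weighted total:
  Reliability 64 × 0.05 = 3.2
  Initiative 59 × 0.17 = 10.03
  Quality of work 95 × 0.33 = 31.35
  Leadership 99.5 × 0.07 = 6.965
  Technical skill 77.5 × 0.38 = 29.45
Sum = 80.995
80.995 is ≥ 64.5 and < 82 → Silver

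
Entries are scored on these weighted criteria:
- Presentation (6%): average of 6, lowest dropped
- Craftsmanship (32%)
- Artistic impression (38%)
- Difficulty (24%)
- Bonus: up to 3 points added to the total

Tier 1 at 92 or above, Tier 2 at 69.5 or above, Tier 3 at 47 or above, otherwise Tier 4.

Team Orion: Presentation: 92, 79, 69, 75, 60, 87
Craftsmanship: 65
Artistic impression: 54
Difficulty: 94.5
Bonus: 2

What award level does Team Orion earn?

Presentation: drop 60 → average of remaining 5 = 402/5 = 80.4
Weighted total:
  Presentation 80.4 × 0.06 = 4.824
  Craftsmanship 65 × 0.32 = 20.8
  Artistic impression 54 × 0.38 = 20.52
  Difficulty 94.5 × 0.24 = 22.68
Sum = 68.824
Bonus: 68.824 + 2 = 70.824
70.824 is ≥ 69.5 and < 92 → Tier 2

Tier 2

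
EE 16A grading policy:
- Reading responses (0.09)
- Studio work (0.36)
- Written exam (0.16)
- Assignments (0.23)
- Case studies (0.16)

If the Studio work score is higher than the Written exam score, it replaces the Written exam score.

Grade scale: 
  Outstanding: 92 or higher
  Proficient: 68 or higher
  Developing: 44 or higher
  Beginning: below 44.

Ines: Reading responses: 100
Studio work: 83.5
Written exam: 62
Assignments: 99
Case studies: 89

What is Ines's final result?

Studio work (83.5) > Written exam (62), so Written exam counts as 83.5.
Weighted total:
  Reading responses 100 × 0.09 = 9
  Studio work 83.5 × 0.36 = 30.06
  Written exam 83.5 × 0.16 = 13.36
  Assignments 99 × 0.23 = 22.77
  Case studies 89 × 0.16 = 14.24
Sum = 89.43
89.43 is ≥ 68 and < 92 → Proficient

Proficient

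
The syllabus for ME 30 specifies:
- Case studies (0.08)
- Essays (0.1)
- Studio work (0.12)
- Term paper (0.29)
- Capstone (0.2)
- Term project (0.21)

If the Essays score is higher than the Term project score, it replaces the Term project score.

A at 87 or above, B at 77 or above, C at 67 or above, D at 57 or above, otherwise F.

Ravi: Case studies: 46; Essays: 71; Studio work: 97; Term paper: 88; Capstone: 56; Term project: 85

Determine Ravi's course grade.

C

Essays (71) ≤ Term project (85), so Term project stays at 85.
Weighted total:
  Case studies 46 × 0.08 = 3.68
  Essays 71 × 0.1 = 7.1
  Studio work 97 × 0.12 = 11.64
  Term paper 88 × 0.29 = 25.52
  Capstone 56 × 0.2 = 11.2
  Term project 85 × 0.21 = 17.85
Sum = 76.99
76.99 is ≥ 67 and < 77 → C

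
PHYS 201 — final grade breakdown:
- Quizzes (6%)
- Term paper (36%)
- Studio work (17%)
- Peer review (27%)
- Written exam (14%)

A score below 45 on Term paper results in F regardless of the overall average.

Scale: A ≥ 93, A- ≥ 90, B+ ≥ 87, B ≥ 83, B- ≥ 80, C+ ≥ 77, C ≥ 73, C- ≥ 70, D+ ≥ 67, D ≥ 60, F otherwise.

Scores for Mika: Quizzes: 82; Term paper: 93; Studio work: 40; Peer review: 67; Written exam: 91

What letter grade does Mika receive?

C

Term paper score 93 ≥ 45: minimum met.
Weighted total:
  Quizzes 82 × 0.06 = 4.92
  Term paper 93 × 0.36 = 33.48
  Studio work 40 × 0.17 = 6.8
  Peer review 67 × 0.27 = 18.09
  Written exam 91 × 0.14 = 12.74
Sum = 76.03
76.03 is ≥ 73 and < 77 → C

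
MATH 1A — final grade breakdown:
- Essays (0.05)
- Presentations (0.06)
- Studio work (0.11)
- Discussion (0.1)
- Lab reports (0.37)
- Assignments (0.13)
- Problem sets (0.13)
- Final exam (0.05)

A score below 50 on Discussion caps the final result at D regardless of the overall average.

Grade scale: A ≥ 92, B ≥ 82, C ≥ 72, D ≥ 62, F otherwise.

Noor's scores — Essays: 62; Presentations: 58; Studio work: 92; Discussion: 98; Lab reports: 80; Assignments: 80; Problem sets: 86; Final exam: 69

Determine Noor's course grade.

Discussion score 98 ≥ 50: minimum met.
Weighted total:
  Essays 62 × 0.05 = 3.1
  Presentations 58 × 0.06 = 3.48
  Studio work 92 × 0.11 = 10.12
  Discussion 98 × 0.1 = 9.8
  Lab reports 80 × 0.37 = 29.6
  Assignments 80 × 0.13 = 10.4
  Problem sets 86 × 0.13 = 11.18
  Final exam 69 × 0.05 = 3.45
Sum = 81.13
81.13 is ≥ 72 and < 82 → C

C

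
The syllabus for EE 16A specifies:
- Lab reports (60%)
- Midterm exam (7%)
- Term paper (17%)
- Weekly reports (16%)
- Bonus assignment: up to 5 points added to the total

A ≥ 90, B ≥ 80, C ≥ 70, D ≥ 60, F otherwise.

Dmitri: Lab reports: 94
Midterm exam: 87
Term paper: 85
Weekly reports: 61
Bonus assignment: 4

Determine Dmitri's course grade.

A

Weighted total:
  Lab reports 94 × 0.6 = 56.4
  Midterm exam 87 × 0.07 = 6.09
  Term paper 85 × 0.17 = 14.45
  Weekly reports 61 × 0.16 = 9.76
Sum = 86.7
Bonus assignment: 86.7 + 4 = 90.7
90.7 ≥ 90 → A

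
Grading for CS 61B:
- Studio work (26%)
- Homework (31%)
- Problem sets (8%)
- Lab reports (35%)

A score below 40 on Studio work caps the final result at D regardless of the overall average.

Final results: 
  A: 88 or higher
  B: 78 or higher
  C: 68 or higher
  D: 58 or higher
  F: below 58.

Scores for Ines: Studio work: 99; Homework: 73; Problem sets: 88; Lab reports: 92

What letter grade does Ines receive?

Studio work score 99 ≥ 40: minimum met.
Weighted total:
  Studio work 99 × 0.26 = 25.74
  Homework 73 × 0.31 = 22.63
  Problem sets 88 × 0.08 = 7.04
  Lab reports 92 × 0.35 = 32.2
Sum = 87.61
87.61 is ≥ 78 and < 88 → B

B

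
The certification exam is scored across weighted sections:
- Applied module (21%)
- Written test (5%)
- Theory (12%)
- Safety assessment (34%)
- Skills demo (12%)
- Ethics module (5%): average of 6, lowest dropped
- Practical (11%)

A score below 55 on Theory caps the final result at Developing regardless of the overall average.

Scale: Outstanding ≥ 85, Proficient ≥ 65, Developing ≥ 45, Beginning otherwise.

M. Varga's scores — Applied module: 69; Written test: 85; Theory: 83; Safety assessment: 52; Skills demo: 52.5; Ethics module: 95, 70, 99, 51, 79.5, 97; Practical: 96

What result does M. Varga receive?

Ethics module: drop 51 → average of remaining 5 = 440.5/5 = 88.1
Theory score 83 ≥ 55: minimum met.
Weighted total:
  Applied module 69 × 0.21 = 14.49
  Written test 85 × 0.05 = 4.25
  Theory 83 × 0.12 = 9.96
  Safety assessment 52 × 0.34 = 17.68
  Skills demo 52.5 × 0.12 = 6.3
  Ethics module 88.1 × 0.05 = 4.405
  Practical 96 × 0.11 = 10.56
Sum = 67.645
67.645 is ≥ 65 and < 85 → Proficient

Proficient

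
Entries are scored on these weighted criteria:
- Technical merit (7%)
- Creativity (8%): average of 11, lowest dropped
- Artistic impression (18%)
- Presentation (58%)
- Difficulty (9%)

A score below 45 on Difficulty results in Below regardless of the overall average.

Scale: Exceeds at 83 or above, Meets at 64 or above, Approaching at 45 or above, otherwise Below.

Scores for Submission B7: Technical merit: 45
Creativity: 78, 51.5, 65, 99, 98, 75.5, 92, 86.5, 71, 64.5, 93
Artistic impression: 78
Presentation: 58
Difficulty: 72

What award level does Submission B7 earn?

Approaching

Creativity: drop 51.5 → average of remaining 10 = 822.5/10 = 82.25
Difficulty score 72 ≥ 45: minimum met.
Weighted total:
  Technical merit 45 × 0.07 = 3.15
  Creativity 82.25 × 0.08 = 6.58
  Artistic impression 78 × 0.18 = 14.04
  Presentation 58 × 0.58 = 33.64
  Difficulty 72 × 0.09 = 6.48
Sum = 63.89
63.89 is ≥ 45 and < 64 → Approaching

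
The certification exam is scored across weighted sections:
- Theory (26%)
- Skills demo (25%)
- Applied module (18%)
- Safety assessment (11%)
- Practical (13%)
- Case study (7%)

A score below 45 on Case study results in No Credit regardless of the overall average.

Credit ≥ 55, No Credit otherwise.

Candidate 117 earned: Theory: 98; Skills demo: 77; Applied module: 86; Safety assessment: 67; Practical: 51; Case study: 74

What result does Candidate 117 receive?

Case study score 74 ≥ 45: minimum met.
Weighted total:
  Theory 98 × 0.26 = 25.48
  Skills demo 77 × 0.25 = 19.25
  Applied module 86 × 0.18 = 15.48
  Safety assessment 67 × 0.11 = 7.37
  Practical 51 × 0.13 = 6.63
  Case study 74 × 0.07 = 5.18
Sum = 79.39
79.39 ≥ 55 → Credit

Credit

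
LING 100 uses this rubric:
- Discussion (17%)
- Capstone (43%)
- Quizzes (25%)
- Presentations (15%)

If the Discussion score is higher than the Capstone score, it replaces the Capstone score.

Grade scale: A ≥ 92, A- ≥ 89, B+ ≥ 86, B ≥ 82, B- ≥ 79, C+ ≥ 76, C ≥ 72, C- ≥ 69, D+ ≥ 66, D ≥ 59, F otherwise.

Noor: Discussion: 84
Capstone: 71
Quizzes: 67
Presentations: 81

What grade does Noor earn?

Discussion (84) > Capstone (71), so Capstone counts as 84.
Weighted total:
  Discussion 84 × 0.17 = 14.28
  Capstone 84 × 0.43 = 36.12
  Quizzes 67 × 0.25 = 16.75
  Presentations 81 × 0.15 = 12.15
Sum = 79.3
79.3 is ≥ 79 and < 82 → B-

B-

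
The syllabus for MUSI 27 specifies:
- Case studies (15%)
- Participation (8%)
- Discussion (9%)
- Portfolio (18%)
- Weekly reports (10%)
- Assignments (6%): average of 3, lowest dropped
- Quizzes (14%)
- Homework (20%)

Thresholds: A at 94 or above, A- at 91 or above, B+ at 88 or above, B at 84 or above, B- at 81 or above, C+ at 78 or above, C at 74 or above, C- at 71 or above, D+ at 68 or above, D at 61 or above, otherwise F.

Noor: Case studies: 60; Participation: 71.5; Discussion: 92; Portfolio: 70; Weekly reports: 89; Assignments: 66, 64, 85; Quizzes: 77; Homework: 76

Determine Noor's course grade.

Assignments: drop 64 → average of remaining 2 = 151/2 = 75.5
Weighted total:
  Case studies 60 × 0.15 = 9
  Participation 71.5 × 0.08 = 5.72
  Discussion 92 × 0.09 = 8.28
  Portfolio 70 × 0.18 = 12.6
  Weekly reports 89 × 0.1 = 8.9
  Assignments 75.5 × 0.06 = 4.53
  Quizzes 77 × 0.14 = 10.78
  Homework 76 × 0.2 = 15.2
Sum = 75.01
75.01 is ≥ 74 and < 78 → C

C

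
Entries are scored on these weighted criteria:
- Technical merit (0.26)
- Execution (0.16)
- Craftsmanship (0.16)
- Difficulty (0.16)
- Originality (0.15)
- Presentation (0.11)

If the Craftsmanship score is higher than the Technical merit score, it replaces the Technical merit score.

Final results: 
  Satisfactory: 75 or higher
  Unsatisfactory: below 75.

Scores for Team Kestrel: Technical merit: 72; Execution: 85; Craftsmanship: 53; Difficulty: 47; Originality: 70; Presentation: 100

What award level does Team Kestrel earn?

Unsatisfactory

Craftsmanship (53) ≤ Technical merit (72), so Technical merit stays at 72.
Weighted total:
  Technical merit 72 × 0.26 = 18.72
  Execution 85 × 0.16 = 13.6
  Craftsmanship 53 × 0.16 = 8.48
  Difficulty 47 × 0.16 = 7.52
  Originality 70 × 0.15 = 10.5
  Presentation 100 × 0.11 = 11
Sum = 69.82
69.82 < 75 → Unsatisfactory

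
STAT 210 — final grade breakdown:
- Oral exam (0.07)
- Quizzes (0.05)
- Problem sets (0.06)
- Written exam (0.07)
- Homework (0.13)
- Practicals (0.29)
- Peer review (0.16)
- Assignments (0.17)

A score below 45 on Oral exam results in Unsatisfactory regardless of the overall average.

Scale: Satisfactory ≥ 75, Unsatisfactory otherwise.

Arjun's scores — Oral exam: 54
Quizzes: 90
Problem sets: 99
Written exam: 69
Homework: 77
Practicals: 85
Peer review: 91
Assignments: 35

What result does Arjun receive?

Unsatisfactory

Oral exam score 54 ≥ 45: minimum met.
Weighted total:
  Oral exam 54 × 0.07 = 3.78
  Quizzes 90 × 0.05 = 4.5
  Problem sets 99 × 0.06 = 5.94
  Written exam 69 × 0.07 = 4.83
  Homework 77 × 0.13 = 10.01
  Practicals 85 × 0.29 = 24.65
  Peer review 91 × 0.16 = 14.56
  Assignments 35 × 0.17 = 5.95
Sum = 74.22
74.22 < 75 → Unsatisfactory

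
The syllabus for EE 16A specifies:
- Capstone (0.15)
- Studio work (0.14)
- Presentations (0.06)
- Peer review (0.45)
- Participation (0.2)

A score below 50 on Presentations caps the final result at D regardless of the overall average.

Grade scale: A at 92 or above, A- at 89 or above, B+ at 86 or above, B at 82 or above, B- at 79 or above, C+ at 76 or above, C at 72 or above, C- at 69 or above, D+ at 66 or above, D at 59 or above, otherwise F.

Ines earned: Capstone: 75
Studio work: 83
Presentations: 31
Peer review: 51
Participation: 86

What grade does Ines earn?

Presentations score 31 < 50: minimum not met.
Weighted total:
  Capstone 75 × 0.15 = 11.25
  Studio work 83 × 0.14 = 11.62
  Presentations 31 × 0.06 = 1.86
  Peer review 51 × 0.45 = 22.95
  Participation 86 × 0.2 = 17.2
Sum = 64.88
64.88 would be D; cap at D applies → D.

D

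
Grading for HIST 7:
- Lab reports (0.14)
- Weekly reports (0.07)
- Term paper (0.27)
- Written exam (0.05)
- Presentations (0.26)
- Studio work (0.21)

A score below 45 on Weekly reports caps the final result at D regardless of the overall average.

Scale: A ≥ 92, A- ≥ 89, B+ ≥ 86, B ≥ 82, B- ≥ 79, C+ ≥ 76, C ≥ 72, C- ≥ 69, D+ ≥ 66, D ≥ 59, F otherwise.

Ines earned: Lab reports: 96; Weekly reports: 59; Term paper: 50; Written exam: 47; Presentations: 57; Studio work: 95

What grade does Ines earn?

D+

Weekly reports score 59 ≥ 45: minimum met.
Weighted total:
  Lab reports 96 × 0.14 = 13.44
  Weekly reports 59 × 0.07 = 4.13
  Term paper 50 × 0.27 = 13.5
  Written exam 47 × 0.05 = 2.35
  Presentations 57 × 0.26 = 14.82
  Studio work 95 × 0.21 = 19.95
Sum = 68.19
68.19 is ≥ 66 and < 69 → D+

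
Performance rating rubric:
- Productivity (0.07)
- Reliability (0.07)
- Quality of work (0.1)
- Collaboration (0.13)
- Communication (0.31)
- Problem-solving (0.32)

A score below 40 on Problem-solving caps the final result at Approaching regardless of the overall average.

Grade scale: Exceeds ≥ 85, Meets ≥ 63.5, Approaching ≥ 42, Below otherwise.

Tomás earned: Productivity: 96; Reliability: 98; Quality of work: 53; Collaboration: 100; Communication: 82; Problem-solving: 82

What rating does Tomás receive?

Meets

Problem-solving score 82 ≥ 40: minimum met.
Weighted total:
  Productivity 96 × 0.07 = 6.72
  Reliability 98 × 0.07 = 6.86
  Quality of work 53 × 0.1 = 5.3
  Collaboration 100 × 0.13 = 13
  Communication 82 × 0.31 = 25.42
  Problem-solving 82 × 0.32 = 26.24
Sum = 83.54
83.54 is ≥ 63.5 and < 85 → Meets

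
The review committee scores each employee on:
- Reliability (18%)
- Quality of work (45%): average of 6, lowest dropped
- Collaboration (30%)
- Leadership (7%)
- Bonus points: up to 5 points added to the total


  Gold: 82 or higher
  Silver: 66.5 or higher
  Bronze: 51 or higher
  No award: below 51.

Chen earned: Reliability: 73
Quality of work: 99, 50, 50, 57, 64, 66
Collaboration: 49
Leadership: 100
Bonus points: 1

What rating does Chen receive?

Quality of work: drop 50 → average of remaining 5 = 336/5 = 67.2
Weighted total:
  Reliability 73 × 0.18 = 13.14
  Quality of work 67.2 × 0.45 = 30.24
  Collaboration 49 × 0.3 = 14.7
  Leadership 100 × 0.07 = 7
Sum = 65.08
Bonus points: 65.08 + 1 = 66.08
66.08 is ≥ 51 and < 66.5 → Bronze

Bronze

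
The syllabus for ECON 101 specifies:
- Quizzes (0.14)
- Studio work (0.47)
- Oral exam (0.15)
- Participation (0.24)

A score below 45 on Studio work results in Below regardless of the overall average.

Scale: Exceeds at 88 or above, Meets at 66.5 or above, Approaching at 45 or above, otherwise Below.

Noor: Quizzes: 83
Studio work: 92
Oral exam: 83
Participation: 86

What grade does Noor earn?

Meets

Studio work score 92 ≥ 45: minimum met.
Weighted total:
  Quizzes 83 × 0.14 = 11.62
  Studio work 92 × 0.47 = 43.24
  Oral exam 83 × 0.15 = 12.45
  Participation 86 × 0.24 = 20.64
Sum = 87.95
87.95 is ≥ 66.5 and < 88 → Meets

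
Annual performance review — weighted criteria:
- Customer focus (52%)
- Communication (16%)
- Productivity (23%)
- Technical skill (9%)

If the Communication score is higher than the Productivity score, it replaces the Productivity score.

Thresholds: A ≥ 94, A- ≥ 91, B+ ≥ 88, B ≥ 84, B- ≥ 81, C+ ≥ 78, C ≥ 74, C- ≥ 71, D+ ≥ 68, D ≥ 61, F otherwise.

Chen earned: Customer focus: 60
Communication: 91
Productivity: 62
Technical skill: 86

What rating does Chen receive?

C

Communication (91) > Productivity (62), so Productivity counts as 91.
Weighted total:
  Customer focus 60 × 0.52 = 31.2
  Communication 91 × 0.16 = 14.56
  Productivity 91 × 0.23 = 20.93
  Technical skill 86 × 0.09 = 7.74
Sum = 74.43
74.43 is ≥ 74 and < 78 → C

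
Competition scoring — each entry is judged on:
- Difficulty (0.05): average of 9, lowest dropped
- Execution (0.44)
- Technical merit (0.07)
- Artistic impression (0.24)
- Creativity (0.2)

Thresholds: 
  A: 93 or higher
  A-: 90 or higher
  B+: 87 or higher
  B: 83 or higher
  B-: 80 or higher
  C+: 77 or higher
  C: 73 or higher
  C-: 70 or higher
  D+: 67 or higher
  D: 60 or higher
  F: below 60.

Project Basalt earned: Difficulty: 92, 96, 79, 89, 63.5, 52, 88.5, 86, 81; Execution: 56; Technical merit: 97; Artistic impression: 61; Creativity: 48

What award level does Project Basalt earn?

F

Difficulty: drop 52 → average of remaining 8 = 675/8 = 84.375
Weighted total:
  Difficulty 84.375 × 0.05 = 4.21875
  Execution 56 × 0.44 = 24.64
  Technical merit 97 × 0.07 = 6.79
  Artistic impression 61 × 0.24 = 14.64
  Creativity 48 × 0.2 = 9.6
Sum = 59.88875
59.88875 < 60 → F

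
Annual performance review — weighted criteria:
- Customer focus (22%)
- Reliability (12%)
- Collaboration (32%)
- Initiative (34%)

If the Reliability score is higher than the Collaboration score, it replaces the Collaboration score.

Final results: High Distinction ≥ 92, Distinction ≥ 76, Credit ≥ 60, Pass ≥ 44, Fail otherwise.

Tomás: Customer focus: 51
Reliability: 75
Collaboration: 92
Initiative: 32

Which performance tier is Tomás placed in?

Credit

Reliability (75) ≤ Collaboration (92), so Collaboration stays at 92.
Weighted total:
  Customer focus 51 × 0.22 = 11.22
  Reliability 75 × 0.12 = 9
  Collaboration 92 × 0.32 = 29.44
  Initiative 32 × 0.34 = 10.88
Sum = 60.54
60.54 is ≥ 60 and < 76 → Credit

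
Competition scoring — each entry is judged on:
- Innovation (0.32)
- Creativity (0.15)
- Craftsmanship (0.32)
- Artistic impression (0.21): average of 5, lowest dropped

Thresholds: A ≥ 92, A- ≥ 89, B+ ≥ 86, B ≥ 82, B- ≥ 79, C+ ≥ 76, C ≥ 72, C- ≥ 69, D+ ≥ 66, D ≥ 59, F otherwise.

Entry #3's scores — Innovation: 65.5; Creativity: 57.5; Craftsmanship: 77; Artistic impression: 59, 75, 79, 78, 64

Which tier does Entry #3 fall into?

C-

Artistic impression: drop 59 → average of remaining 4 = 296/4 = 74
Weighted total:
  Innovation 65.5 × 0.32 = 20.96
  Creativity 57.5 × 0.15 = 8.625
  Craftsmanship 77 × 0.32 = 24.64
  Artistic impression 74 × 0.21 = 15.54
Sum = 69.765
69.765 is ≥ 69 and < 72 → C-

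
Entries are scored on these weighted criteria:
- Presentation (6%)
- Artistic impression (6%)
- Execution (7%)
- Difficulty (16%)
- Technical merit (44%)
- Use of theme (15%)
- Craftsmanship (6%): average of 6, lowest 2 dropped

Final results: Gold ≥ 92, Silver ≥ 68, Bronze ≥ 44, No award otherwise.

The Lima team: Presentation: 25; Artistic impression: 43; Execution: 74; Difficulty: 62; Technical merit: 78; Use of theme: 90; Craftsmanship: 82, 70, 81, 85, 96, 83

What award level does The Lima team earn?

Craftsmanship: drop 70, 81 → average of remaining 4 = 346/4 = 86.5
Weighted total:
  Presentation 25 × 0.06 = 1.5
  Artistic impression 43 × 0.06 = 2.58
  Execution 74 × 0.07 = 5.18
  Difficulty 62 × 0.16 = 9.92
  Technical merit 78 × 0.44 = 34.32
  Use of theme 90 × 0.15 = 13.5
  Craftsmanship 86.5 × 0.06 = 5.19
Sum = 72.19
72.19 is ≥ 68 and < 92 → Silver

Silver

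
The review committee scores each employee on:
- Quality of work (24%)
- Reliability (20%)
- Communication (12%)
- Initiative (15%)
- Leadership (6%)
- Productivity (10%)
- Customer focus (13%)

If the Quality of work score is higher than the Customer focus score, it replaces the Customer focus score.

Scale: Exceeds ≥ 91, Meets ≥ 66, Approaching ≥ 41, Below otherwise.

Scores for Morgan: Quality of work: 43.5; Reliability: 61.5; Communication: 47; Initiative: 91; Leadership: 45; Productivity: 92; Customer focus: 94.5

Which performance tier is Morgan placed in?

Meets

Quality of work (43.5) ≤ Customer focus (94.5), so Customer focus stays at 94.5.
Weighted total:
  Quality of work 43.5 × 0.24 = 10.44
  Reliability 61.5 × 0.2 = 12.3
  Communication 47 × 0.12 = 5.64
  Initiative 91 × 0.15 = 13.65
  Leadership 45 × 0.06 = 2.7
  Productivity 92 × 0.1 = 9.2
  Customer focus 94.5 × 0.13 = 12.285
Sum = 66.215
66.215 is ≥ 66 and < 91 → Meets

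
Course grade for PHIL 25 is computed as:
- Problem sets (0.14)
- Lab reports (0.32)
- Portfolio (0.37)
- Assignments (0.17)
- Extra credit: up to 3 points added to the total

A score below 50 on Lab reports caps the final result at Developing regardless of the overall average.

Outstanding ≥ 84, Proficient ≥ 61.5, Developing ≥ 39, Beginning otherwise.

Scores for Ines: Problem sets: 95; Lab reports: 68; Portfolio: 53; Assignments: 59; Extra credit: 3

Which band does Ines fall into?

Proficient

Lab reports score 68 ≥ 50: minimum met.
Weighted total:
  Problem sets 95 × 0.14 = 13.3
  Lab reports 68 × 0.32 = 21.76
  Portfolio 53 × 0.37 = 19.61
  Assignments 59 × 0.17 = 10.03
Sum = 64.7
Extra credit: 64.7 + 3 = 67.7
67.7 is ≥ 61.5 and < 84 → Proficient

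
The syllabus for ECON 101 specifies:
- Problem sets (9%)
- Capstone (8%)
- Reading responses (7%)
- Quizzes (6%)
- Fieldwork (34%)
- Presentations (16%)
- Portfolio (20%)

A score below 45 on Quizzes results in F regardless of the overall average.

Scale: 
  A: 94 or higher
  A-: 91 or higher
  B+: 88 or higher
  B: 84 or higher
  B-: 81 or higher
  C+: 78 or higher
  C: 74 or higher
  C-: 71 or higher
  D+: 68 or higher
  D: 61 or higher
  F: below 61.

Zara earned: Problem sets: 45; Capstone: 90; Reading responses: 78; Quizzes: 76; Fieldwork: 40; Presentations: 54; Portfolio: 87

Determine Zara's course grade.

F

Quizzes score 76 ≥ 45: minimum met.
Weighted total:
  Problem sets 45 × 0.09 = 4.05
  Capstone 90 × 0.08 = 7.2
  Reading responses 78 × 0.07 = 5.46
  Quizzes 76 × 0.06 = 4.56
  Fieldwork 40 × 0.34 = 13.6
  Presentations 54 × 0.16 = 8.64
  Portfolio 87 × 0.2 = 17.4
Sum = 60.91
60.91 < 61 → F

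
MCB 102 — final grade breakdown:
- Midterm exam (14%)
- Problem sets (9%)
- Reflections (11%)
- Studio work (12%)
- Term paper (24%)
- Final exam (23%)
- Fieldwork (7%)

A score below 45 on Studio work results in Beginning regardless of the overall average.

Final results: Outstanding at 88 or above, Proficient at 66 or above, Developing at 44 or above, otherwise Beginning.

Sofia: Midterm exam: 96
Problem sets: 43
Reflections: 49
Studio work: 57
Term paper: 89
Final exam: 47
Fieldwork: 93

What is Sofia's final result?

Studio work score 57 ≥ 45: minimum met.
Weighted total:
  Midterm exam 96 × 0.14 = 13.44
  Problem sets 43 × 0.09 = 3.87
  Reflections 49 × 0.11 = 5.39
  Studio work 57 × 0.12 = 6.84
  Term paper 89 × 0.24 = 21.36
  Final exam 47 × 0.23 = 10.81
  Fieldwork 93 × 0.07 = 6.51
Sum = 68.22
68.22 is ≥ 66 and < 88 → Proficient

Proficient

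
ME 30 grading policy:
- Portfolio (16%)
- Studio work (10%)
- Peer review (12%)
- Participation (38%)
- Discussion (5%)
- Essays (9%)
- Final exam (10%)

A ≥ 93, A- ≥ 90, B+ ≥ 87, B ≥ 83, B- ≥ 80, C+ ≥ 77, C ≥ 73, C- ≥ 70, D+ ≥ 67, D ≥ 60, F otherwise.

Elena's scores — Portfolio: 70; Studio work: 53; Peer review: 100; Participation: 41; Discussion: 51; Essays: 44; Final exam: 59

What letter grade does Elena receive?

F

Weighted total:
  Portfolio 70 × 0.16 = 11.2
  Studio work 53 × 0.1 = 5.3
  Peer review 100 × 0.12 = 12
  Participation 41 × 0.38 = 15.58
  Discussion 51 × 0.05 = 2.55
  Essays 44 × 0.09 = 3.96
  Final exam 59 × 0.1 = 5.9
Sum = 56.49
56.49 < 60 → F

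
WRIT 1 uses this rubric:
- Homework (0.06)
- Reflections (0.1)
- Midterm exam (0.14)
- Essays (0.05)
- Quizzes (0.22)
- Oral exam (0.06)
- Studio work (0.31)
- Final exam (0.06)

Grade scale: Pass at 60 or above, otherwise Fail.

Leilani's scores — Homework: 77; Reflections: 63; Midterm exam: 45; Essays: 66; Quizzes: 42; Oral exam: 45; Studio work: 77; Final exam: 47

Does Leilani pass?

Fail

Weighted total:
  Homework 77 × 0.06 = 4.62
  Reflections 63 × 0.1 = 6.3
  Midterm exam 45 × 0.14 = 6.3
  Essays 66 × 0.05 = 3.3
  Quizzes 42 × 0.22 = 9.24
  Oral exam 45 × 0.06 = 2.7
  Studio work 77 × 0.31 = 23.87
  Final exam 47 × 0.06 = 2.82
Sum = 59.15
59.15 < 60 → Fail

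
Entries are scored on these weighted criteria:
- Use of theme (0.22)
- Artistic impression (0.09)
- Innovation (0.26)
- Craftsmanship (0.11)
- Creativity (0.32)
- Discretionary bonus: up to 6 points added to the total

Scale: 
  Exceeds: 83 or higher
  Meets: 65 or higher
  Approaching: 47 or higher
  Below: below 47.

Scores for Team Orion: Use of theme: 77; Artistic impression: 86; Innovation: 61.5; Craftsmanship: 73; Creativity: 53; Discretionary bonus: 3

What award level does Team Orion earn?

Meets

Weighted total:
  Use of theme 77 × 0.22 = 16.94
  Artistic impression 86 × 0.09 = 7.74
  Innovation 61.5 × 0.26 = 15.99
  Craftsmanship 73 × 0.11 = 8.03
  Creativity 53 × 0.32 = 16.96
Sum = 65.66
Discretionary bonus: 65.66 + 3 = 68.66
68.66 is ≥ 65 and < 83 → Meets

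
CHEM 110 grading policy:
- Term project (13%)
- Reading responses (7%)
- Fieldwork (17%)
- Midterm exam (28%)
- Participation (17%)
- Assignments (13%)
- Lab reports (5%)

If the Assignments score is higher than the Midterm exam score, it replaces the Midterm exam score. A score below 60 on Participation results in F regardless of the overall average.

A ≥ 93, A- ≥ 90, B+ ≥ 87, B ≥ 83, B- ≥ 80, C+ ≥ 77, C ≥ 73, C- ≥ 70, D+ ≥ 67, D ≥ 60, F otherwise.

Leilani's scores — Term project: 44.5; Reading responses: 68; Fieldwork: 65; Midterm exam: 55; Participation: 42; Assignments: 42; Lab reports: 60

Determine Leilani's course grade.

Assignments (42) ≤ Midterm exam (55), so Midterm exam stays at 55.
Participation score 42 < 60: minimum not met.
Weighted total:
  Term project 44.5 × 0.13 = 5.785
  Reading responses 68 × 0.07 = 4.76
  Fieldwork 65 × 0.17 = 11.05
  Midterm exam 55 × 0.28 = 15.4
  Participation 42 × 0.17 = 7.14
  Assignments 42 × 0.13 = 5.46
  Lab reports 60 × 0.05 = 3
Sum = 52.595
Because the Participation minimum was not met, the result is F.

F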